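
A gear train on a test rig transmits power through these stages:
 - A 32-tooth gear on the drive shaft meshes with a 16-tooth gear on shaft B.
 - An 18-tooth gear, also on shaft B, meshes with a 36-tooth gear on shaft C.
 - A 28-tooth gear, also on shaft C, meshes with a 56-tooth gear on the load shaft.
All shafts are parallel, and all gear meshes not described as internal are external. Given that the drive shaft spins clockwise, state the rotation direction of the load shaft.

counterclockwise

the drive shaft → shaft B: external mesh, 1 reversal → CCW.
shaft B → shaft C: external mesh, 1 reversal → CW.
shaft C → the load shaft: external mesh, 1 reversal → CCW.
3 reversals in total — an odd number — so the load shaft turns opposite to the drive shaft.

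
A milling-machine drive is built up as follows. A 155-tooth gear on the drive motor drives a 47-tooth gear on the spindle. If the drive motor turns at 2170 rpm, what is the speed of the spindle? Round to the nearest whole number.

Gear mesh: ratio = 47/155 = 0.30323, so the spindle turns at 2170 / 0.30323 = 7156.4 rpm.

7156 rpm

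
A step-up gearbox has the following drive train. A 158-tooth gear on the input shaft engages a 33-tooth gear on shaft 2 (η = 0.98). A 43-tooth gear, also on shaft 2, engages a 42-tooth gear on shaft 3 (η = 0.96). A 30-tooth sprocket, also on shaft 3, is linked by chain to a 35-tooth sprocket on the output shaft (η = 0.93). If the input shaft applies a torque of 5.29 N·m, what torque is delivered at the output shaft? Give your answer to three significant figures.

gear mesh 33/158 = 0.20886 → τ = 5.29·0.20886·0.98 = 1.0828 N·m
gear mesh 42/43 = 0.97674 → τ = 1.0828·0.97674·0.96 = 1.0153 N·m
chain 35/30 = 1.1667 → τ = 1.0153·1.1667·0.93 = 1.1016 N·m

1.10 N·m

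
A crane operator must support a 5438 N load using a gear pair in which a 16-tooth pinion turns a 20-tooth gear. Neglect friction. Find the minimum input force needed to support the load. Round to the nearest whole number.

Gear pair MA = 20/16 = 1.25.
Effort = load / MA = 5438 / 1.25 = 4350.4 N.

4350 N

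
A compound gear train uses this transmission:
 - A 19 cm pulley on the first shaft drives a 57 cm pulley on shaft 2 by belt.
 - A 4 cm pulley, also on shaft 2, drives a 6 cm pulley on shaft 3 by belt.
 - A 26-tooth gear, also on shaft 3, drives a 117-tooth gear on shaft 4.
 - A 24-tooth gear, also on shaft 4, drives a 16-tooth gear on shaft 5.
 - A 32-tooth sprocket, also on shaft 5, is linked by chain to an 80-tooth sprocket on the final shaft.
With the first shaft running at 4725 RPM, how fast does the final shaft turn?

140 RPM

the first shaft → shaft 2 (belt, 57/19): 4725 ÷ 3 = 1575 RPM
shaft 2 → shaft 3 (belt, 6/4): 1575 ÷ 1.5 = 1050 RPM
shaft 3 → shaft 4 (gear mesh, 117/26): 1050 ÷ 4.5 = 233.33 RPM
shaft 4 → shaft 5 (gear mesh, 16/24): 233.33 ÷ 0.66667 = 350 RPM
shaft 5 → the final shaft (chain, 80/32): 350 ÷ 2.5 = 140 RPM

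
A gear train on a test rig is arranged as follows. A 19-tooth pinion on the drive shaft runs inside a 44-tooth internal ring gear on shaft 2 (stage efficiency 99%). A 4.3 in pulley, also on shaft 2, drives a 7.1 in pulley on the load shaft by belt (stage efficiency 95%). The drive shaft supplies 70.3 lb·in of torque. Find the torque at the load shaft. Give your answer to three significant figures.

Internal gear: ratio = 44/19 = 2.3158; torque at shaft 2 = 70.3 × 2.3158 × 0.99 = 161.17 lb·in.
Belt: ratio = 7.1/4.3 = 1.6512; torque at the load shaft = 161.17 × 1.6512 × 0.95 = 252.82 lb·in.

253 lb·in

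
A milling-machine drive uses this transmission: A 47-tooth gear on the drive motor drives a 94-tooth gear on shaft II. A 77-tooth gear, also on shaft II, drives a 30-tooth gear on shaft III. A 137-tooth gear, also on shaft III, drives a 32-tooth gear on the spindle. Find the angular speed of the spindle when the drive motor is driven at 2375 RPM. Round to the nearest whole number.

the drive motor → shaft II (gear mesh, 94/47): 2375 ÷ 2 = 1187.5 RPM
shaft II → shaft III (gear mesh, 30/77): 1187.5 ÷ 0.38961 = 3047.9 RPM
shaft III → the spindle (gear mesh, 32/137): 3047.9 ÷ 0.23358 = 13049 RPM

13049 RPM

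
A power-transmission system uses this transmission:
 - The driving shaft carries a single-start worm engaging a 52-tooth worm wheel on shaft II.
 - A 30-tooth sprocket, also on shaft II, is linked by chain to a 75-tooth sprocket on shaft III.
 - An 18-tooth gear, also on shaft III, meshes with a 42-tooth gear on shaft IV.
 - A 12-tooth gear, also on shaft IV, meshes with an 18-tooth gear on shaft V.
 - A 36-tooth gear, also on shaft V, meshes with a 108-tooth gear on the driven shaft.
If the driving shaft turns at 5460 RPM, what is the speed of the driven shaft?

4 RPM

Worm: ratio = 52/1 = 52, so shaft II turns at 5460 / 52 = 105 RPM.
Chain: ratio = 75/30 = 2.5, so shaft III turns at 105 / 2.5 = 42 RPM.
Gear mesh: ratio = 42/18 = 2.3333, so shaft IV turns at 42 / 2.3333 = 18 RPM.
Gear mesh: ratio = 18/12 = 1.5, so shaft V turns at 18 / 1.5 = 12 RPM.
Gear mesh: ratio = 108/36 = 3, so the driven shaft turns at 12 / 3 = 4 RPM.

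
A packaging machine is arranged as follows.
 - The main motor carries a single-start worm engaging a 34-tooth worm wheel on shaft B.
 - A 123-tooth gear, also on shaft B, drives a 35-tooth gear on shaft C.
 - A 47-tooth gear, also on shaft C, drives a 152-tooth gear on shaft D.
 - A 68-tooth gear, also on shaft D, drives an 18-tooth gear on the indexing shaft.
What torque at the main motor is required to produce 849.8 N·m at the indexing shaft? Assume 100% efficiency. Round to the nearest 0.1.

Overall ratio R = 34 × 0.28455 × 3.234 × 0.26471 = 8.2823.
Input torque = output torque / R = 849.8 / 8.2823 = 102.6 N·m.

102.6 N·m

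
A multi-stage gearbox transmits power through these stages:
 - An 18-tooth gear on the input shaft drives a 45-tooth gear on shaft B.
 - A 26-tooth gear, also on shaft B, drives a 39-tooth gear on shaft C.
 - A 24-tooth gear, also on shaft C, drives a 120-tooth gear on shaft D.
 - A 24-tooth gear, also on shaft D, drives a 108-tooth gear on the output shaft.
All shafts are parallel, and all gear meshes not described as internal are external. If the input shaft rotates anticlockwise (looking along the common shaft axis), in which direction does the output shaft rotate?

anticlockwise

the input shaft → shaft B: external mesh, 1 reversal → CW.
shaft B → shaft C: external mesh, 1 reversal → CCW.
shaft C → shaft D: external mesh, 1 reversal → CW.
shaft D → the output shaft: external mesh, 1 reversal → CCW.
4 reversals in total — an even number — so the output shaft turns the same way as the input shaft.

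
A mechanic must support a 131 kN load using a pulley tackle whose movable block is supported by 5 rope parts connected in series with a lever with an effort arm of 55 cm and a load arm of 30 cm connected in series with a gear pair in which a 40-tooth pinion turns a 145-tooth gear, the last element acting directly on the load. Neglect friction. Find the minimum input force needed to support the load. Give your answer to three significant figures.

Block-and-tackle MA = number of supporting rope parts = 5.
Lever MA = effort arm / load arm = 55/30 = 1.8333.
Gear pair MA = 145/40 = 3.625.
Combined ideal MA = 5 × 1.8333 × 3.625 = 33.229.
Effort = load / MA = 131 / 33.229 = 3.9423 kN.

3.94 kN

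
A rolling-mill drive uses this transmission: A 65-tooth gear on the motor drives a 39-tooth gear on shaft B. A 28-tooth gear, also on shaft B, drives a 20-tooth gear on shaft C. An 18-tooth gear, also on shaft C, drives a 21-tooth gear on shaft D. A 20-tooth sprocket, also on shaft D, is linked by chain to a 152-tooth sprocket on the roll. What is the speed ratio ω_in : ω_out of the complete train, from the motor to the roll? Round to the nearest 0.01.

3.80

Each stage contributes driven/driver: gear mesh 39/65 = 0.6, gear mesh 20/28 = 0.71429, gear mesh 21/18 = 1.1667, chain 152/20 = 7.6.
Overall: 0.6 × 0.71429 × 1.1667 × 7.6 = 3.8.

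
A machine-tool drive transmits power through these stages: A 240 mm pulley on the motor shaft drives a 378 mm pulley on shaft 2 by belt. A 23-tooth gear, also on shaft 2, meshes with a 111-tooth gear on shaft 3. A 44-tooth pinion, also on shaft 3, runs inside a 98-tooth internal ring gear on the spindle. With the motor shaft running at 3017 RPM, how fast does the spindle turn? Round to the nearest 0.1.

the motor shaft → shaft 2 (belt, 378/240): 3017 ÷ 1.575 = 1915.6 RPM
shaft 2 → shaft 3 (gear mesh, 111/23): 1915.6 ÷ 4.8261 = 396.92 RPM
shaft 3 → the spindle (internal gear, 98/44): 396.92 ÷ 2.2273 = 178.21 RPM

178.2 RPM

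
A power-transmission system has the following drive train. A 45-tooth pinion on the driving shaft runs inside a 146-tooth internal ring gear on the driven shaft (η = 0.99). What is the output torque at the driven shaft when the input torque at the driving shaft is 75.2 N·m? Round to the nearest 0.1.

Internal gear: ratio = 146/45 = 3.2444; torque at the driven shaft = 75.2 × 3.2444 × 0.99 = 241.54 N·m.

241.5 N·m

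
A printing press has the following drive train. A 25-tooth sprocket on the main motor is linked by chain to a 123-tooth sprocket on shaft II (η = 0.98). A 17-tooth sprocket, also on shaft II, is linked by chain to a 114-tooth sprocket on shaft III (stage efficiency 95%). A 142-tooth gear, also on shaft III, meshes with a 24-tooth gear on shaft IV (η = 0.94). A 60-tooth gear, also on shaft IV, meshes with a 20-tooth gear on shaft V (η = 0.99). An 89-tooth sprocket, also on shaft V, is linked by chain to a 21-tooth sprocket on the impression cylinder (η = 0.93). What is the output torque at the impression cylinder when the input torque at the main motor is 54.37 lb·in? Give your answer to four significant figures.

After the chain (123/25): 54.37 × 4.92 × 0.98 = 262.15 lb·in
After the chain (114/17): 262.15 × 6.7059 × 0.95 = 1670.1 lb·in
After the gear mesh (24/142): 1670.1 × 0.16901 × 0.94 = 265.33 lb·in
After the gear mesh (20/60): 265.33 × 0.33333 × 0.99 = 87.558 lb·in
After the chain (21/89): 87.558 × 0.23596 × 0.93 = 19.214 lb·in

19.21 lb·in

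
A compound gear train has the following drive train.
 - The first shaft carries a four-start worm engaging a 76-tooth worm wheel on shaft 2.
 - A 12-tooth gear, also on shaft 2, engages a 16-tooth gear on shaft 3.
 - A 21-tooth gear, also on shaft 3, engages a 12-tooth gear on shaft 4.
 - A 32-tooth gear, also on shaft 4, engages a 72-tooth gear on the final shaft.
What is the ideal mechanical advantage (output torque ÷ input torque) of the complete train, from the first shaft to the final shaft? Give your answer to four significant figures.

Each stage contributes driven/driver: worm 76/4 = 19, gear mesh 16/12 = 1.3333, gear mesh 12/21 = 0.57143, gear mesh 72/32 = 2.25.
Overall: 19 × 1.3333 × 0.57143 × 2.25 = 32.571.

32.57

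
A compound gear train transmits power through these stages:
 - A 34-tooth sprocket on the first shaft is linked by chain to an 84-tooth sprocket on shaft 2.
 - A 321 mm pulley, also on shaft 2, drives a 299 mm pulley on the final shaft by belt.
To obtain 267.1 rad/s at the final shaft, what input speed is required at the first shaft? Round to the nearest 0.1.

614.7 rad/s

Overall ratio R = 2.4706 × 0.93146 = 2.3013.
Required input speed = output speed × R = 267.1 × 2.3013 = 614.67 rad/s.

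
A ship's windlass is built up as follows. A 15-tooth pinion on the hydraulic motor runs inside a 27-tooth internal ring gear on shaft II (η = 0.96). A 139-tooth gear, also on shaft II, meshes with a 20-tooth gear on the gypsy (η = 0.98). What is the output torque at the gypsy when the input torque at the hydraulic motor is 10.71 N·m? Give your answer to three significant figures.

Internal gear: ratio = 27/15 = 1.8; torque at shaft II = 10.71 × 1.8 × 0.96 = 18.507 N·m.
Gear mesh: ratio = 20/139 = 0.14388; torque at the gypsy = 18.507 × 0.14388 × 0.98 = 2.6096 N·m.

2.61 N·m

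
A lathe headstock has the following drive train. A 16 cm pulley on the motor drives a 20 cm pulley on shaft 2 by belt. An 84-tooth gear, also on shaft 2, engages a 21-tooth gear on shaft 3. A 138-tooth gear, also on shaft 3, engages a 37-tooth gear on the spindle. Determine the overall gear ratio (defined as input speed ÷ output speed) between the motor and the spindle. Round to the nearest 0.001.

0.084

Each stage contributes driven/driver: belt 20/16 = 1.25, gear mesh 21/84 = 0.25, gear mesh 37/138 = 0.26812.
Overall: 1.25 × 0.25 × 0.26812 = 0.083786.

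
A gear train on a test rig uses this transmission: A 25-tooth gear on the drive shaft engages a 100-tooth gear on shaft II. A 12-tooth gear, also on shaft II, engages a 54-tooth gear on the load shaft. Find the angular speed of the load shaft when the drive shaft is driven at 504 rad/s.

gear mesh 100/25 = 4 → 504/4 = 126 rad/s
gear mesh 54/12 = 4.5 → 126/4.5 = 28 rad/s

28 rad/s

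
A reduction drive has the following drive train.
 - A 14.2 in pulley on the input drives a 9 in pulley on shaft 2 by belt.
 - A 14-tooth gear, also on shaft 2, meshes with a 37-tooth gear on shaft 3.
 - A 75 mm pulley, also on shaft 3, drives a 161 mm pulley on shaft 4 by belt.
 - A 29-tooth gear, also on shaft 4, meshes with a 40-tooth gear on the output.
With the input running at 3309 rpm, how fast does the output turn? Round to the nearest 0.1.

the input → shaft 2 (belt, 9/14.2): 3309 ÷ 0.6338 = 5220.9 rpm
shaft 2 → shaft 3 (gear mesh, 37/14): 5220.9 ÷ 2.6429 = 1975.5 rpm
shaft 3 → shaft 4 (belt, 161/75): 1975.5 ÷ 2.1467 = 920.25 rpm
shaft 4 → the output (gear mesh, 40/29): 920.25 ÷ 1.3793 = 667.18 rpm

667.2 rpm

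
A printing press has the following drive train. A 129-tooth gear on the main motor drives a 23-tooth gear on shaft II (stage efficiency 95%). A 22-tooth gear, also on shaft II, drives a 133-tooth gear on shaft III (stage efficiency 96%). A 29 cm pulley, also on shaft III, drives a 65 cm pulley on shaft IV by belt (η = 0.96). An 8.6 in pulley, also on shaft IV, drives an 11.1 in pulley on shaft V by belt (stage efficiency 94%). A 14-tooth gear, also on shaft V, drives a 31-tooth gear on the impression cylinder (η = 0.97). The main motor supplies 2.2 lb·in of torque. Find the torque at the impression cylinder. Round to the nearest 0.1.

12.1 lb·in

After the gear mesh (23/129): 2.2 × 0.17829 × 0.95 = 0.37264 lb·in
After the gear mesh (133/22): 0.37264 × 6.0455 × 0.96 = 2.1626 lb·in
After the belt (65/29): 2.1626 × 2.2414 × 0.96 = 4.6534 lb·in
After the belt (11.1/8.6): 4.6534 × 1.2907 × 0.94 = 5.6458 lb·in
After the gear mesh (31/14): 5.6458 × 2.2143 × 0.97 = 12.126 lb·in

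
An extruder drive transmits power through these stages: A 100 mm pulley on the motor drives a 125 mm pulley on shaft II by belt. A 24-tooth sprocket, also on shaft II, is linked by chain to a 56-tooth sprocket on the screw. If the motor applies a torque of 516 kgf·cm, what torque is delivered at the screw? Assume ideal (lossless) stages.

After the belt (125/100): 516 × 1.25 = 645 kgf·cm
After the chain (56/24): 645 × 2.3333 = 1505 kgf·cm

1505 kgf·cm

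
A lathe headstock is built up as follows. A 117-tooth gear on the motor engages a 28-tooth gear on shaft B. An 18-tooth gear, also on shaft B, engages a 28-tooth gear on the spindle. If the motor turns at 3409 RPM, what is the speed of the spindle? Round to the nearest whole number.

9157 RPM

gear mesh 28/117 = 0.23932 → 3409/0.23932 = 14245 RPM
gear mesh 28/18 = 1.5556 → 14245/1.5556 = 9157.3 RPM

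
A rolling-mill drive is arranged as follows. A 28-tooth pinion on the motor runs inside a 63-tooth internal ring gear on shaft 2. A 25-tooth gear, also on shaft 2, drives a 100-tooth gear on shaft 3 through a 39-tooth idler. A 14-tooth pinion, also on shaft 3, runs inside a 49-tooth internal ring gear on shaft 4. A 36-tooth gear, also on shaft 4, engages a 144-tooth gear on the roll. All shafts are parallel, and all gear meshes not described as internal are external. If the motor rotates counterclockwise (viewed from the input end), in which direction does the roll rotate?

clockwise

the motor → shaft 2: internal mesh, same direction → CCW.
shaft 2 → shaft 3: driver → idler → driven is 2 external meshes, 2 reversals → CCW.
shaft 3 → shaft 4: internal mesh, same direction → CCW.
shaft 4 → the roll: external mesh, 1 reversal → CW.
3 reversals in total — an odd number — so the roll turns opposite to the motor.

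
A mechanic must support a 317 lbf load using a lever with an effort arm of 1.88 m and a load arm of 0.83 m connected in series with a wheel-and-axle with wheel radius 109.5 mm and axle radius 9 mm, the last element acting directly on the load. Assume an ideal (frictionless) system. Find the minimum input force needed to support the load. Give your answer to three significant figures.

Lever MA = effort arm / load arm = 1.88/0.83 = 2.2651.
Wheel-and-axle MA = R/r = 109.5/9 = 12.167.
Combined ideal MA = 2.2651 × 12.167 = 27.558.
Effort = load / MA = 317 / 27.558 = 11.503 lbf.

11.5 lbf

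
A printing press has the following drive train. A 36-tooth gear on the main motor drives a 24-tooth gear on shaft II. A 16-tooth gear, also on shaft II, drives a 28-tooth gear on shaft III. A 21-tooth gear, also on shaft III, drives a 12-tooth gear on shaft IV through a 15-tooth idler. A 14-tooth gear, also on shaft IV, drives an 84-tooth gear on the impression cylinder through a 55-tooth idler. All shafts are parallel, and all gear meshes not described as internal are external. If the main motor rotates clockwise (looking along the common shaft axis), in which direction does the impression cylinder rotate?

the main motor → shaft II: external mesh, 1 reversal → CCW.
shaft II → shaft III: external mesh, 1 reversal → CW.
shaft III → shaft IV: driver → idler → driven is 2 external meshes, 2 reversals → CW.
shaft IV → the impression cylinder: driver → idler → driven is 2 external meshes, 2 reversals → CW.
6 reversals in total — an even number — so the impression cylinder turns the same way as the main motor.

clockwise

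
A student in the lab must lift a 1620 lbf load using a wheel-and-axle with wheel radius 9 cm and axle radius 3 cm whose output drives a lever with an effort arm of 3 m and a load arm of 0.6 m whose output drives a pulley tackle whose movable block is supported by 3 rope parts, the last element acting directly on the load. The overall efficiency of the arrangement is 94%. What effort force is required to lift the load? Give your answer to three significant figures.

Wheel-and-axle MA = R/r = 9/3 = 3.
Lever MA = effort arm / load arm = 3/0.6 = 5.
Block-and-tackle MA = number of supporting rope parts = 3.
Combined ideal MA = 3 × 5 × 3 = 45.
Actual MA = 45 × 0.94 = 42.3.
Effort = load / actual MA = 1620 / 42.3 = 38.298 lbf.

38.3 lbf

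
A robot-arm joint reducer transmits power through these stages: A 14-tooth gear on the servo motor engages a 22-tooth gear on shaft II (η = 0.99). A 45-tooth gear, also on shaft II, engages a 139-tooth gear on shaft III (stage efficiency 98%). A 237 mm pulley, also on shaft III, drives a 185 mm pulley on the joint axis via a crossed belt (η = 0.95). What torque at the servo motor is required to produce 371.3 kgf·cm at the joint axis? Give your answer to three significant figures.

Overall ratio R = 1.5714 × 3.0889 × 0.78059 = 3.789; overall efficiency η = 0.99 × 0.98 × 0.95 = 0.9217.
Input torque = output torque / (R × η) = 371.3 / (3.789 × 0.9217) = 106.32 kgf·cm.

106 kgf·cm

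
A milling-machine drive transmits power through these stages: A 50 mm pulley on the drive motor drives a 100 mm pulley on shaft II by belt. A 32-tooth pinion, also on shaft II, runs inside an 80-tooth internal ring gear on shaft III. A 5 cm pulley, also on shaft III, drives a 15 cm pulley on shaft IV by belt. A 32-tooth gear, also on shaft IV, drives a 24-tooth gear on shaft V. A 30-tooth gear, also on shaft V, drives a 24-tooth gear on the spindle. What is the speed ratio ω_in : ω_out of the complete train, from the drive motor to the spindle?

Each stage contributes driven/driver: belt 100/50 = 2, internal gear 80/32 = 2.5, belt 15/5 = 3, gear mesh 24/32 = 0.75, gear mesh 24/30 = 0.8.
Overall: 2 × 2.5 × 3 × 0.75 × 0.8 = 9.

9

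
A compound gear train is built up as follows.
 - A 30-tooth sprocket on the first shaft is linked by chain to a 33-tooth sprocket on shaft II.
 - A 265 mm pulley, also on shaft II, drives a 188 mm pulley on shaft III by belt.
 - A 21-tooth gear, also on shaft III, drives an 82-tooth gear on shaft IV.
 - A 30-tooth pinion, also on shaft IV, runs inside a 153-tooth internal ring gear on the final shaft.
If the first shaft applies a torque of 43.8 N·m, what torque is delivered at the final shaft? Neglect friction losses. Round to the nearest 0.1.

680.7 N·m

After the chain (33/30): 43.8 × 1.1 = 48.18 N·m
After the belt (188/265): 48.18 × 0.70943 = 34.181 N·m
After the gear mesh (82/21): 34.181 × 3.9048 = 133.47 N·m
After the internal gear (153/30): 133.47 × 5.1 = 680.68 N·m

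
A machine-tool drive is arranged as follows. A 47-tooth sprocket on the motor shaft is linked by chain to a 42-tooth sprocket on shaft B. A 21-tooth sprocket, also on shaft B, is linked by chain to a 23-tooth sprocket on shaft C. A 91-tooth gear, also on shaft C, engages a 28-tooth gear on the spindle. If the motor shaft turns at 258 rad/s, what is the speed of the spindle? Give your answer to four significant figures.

856.7 rad/s

the motor shaft → shaft B (chain, 42/47): 258 ÷ 0.89362 = 288.71 rad/s
shaft B → shaft C (chain, 23/21): 288.71 ÷ 1.0952 = 263.61 rad/s
shaft C → the spindle (gear mesh, 28/91): 263.61 ÷ 0.30769 = 856.73 rad/s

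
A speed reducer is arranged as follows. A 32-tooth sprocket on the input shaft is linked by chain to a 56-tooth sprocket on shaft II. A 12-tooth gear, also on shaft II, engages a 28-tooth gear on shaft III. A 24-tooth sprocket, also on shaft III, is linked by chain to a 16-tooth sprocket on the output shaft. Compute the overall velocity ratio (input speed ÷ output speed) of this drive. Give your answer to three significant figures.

Each stage contributes driven/driver: chain 56/32 = 1.75, gear mesh 28/12 = 2.3333, chain 16/24 = 0.66667.
Overall: 1.75 × 2.3333 × 0.66667 = 2.7222.

2.72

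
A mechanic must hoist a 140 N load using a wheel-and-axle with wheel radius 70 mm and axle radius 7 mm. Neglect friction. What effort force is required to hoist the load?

14 N

Wheel-and-axle MA = R/r = 70/7 = 10.
Effort = load / MA = 140 / 10 = 14 N.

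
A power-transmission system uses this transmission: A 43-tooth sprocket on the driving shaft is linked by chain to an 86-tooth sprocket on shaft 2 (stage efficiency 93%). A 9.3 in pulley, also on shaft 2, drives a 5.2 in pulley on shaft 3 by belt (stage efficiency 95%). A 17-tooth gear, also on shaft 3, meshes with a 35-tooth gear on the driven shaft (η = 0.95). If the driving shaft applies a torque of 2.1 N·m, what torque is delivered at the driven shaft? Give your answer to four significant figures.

4.058 N·m

Chain: ratio = 86/43 = 2; torque at shaft 2 = 2.1 × 2 × 0.93 = 3.906 N·m.
Belt: ratio = 5.2/9.3 = 0.55914; torque at shaft 3 = 3.906 × 0.55914 × 0.95 = 2.0748 N·m.
Gear mesh: ratio = 35/17 = 2.0588; torque at the driven shaft = 2.0748 × 2.0588 × 0.95 = 4.0581 N·m.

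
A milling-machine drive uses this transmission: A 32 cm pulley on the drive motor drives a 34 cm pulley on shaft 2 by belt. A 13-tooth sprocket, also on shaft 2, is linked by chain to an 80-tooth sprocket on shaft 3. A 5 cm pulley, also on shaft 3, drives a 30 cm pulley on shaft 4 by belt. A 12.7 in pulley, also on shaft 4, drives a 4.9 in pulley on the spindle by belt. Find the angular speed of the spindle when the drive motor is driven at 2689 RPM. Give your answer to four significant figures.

Belt: ratio = 34/32 = 1.0625, so shaft 2 turns at 2689 / 1.0625 = 2530.8 RPM.
Chain: ratio = 80/13 = 6.1538, so shaft 3 turns at 2530.8 / 6.1538 = 411.26 RPM.
Belt: ratio = 30/5 = 6, so shaft 4 turns at 411.26 / 6 = 68.543 RPM.
Belt: ratio = 4.9/12.7 = 0.38583, so the spindle turns at 68.543 / 0.38583 = 177.65 RPM.

177.7 RPM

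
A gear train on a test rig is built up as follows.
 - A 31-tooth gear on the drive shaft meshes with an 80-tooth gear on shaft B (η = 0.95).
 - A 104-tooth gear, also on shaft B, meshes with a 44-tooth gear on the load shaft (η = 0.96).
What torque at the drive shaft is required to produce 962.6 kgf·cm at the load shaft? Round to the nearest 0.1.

966.7 kgf·cm

Overall ratio R = 2.5806 × 0.42308 = 1.0918; overall efficiency η = 0.95 × 0.96 = 0.9120.
Input torque = output torque / (R × η) = 962.6 / (1.0918 × 0.9120) = 966.73 kgf·cm.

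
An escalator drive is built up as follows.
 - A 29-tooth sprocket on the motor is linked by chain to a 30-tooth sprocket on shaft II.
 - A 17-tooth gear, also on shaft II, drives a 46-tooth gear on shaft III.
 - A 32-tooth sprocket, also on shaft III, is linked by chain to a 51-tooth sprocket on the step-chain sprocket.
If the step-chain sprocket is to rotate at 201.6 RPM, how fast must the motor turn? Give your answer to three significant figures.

899 RPM

Overall ratio R = 1.0345 × 2.7059 × 1.5938 = 4.4612.
Required input speed = output speed × R = 201.6 × 4.4612 = 899.38 RPM.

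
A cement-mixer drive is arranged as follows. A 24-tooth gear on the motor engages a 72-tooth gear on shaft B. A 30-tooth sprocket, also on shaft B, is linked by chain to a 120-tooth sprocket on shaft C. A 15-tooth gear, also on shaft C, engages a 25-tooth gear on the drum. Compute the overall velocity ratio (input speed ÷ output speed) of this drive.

Each stage contributes driven/driver: gear mesh 72/24 = 3, chain 120/30 = 4, gear mesh 25/15 = 1.6667.
Overall: 3 × 4 × 1.6667 = 20.

20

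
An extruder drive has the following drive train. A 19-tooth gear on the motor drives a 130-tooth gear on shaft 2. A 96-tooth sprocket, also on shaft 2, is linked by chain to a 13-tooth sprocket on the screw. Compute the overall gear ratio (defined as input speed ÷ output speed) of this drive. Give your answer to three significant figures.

0.927

Each stage contributes driven/driver: gear mesh 130/19 = 6.8421, chain 13/96 = 0.13542.
Overall: 6.8421 × 0.13542 = 0.92654.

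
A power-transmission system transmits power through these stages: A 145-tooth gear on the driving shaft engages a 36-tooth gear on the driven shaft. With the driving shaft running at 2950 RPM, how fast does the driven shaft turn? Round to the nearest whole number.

the driving shaft → the driven shaft (gear mesh, 36/145): 2950 ÷ 0.24828 = 11882 RPM

11882 RPM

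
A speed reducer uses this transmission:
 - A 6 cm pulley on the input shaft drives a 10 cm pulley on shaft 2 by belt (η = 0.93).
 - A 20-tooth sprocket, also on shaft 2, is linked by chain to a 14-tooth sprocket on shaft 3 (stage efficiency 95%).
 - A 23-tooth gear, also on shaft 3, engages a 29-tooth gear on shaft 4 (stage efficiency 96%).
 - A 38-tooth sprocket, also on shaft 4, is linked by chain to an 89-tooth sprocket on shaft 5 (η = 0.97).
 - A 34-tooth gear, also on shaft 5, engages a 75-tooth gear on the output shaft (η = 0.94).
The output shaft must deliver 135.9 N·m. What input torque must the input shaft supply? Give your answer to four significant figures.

Overall ratio R = 1.6667 × 0.7 × 1.2609 × 2.3421 × 2.2059 = 7.5999; overall efficiency η = 0.93 × 0.95 × 0.96 × 0.97 × 0.94 = 0.7734.
Input torque = output torque / (R × η) = 135.9 / (7.5999 × 0.7734) = 23.123 N·m.

23.12 N·m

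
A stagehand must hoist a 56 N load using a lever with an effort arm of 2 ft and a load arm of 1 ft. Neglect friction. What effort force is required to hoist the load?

28 N

Lever MA = effort arm / load arm = 2/1 = 2.
Effort = load / MA = 56 / 2 = 28 N.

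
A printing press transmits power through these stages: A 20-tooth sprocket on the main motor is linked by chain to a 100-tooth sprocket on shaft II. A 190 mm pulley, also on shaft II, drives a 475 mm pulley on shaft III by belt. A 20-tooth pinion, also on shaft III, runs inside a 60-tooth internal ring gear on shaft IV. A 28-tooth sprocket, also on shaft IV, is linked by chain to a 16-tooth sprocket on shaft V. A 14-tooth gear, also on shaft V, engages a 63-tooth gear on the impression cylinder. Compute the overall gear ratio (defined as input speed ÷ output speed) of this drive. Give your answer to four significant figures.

96.43

Each stage contributes driven/driver: chain 100/20 = 5, belt 475/190 = 2.5, internal gear 60/20 = 3, chain 16/28 = 0.57143, gear mesh 63/14 = 4.5.
Overall: 5 × 2.5 × 3 × 0.57143 × 4.5 = 96.429.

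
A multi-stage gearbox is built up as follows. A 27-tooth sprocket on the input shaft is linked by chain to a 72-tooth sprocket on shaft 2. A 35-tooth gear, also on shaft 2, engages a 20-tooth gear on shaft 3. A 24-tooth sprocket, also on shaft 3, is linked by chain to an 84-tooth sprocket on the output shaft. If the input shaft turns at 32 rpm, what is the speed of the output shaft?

6 rpm

the input shaft → shaft 2 (chain, 72/27): 32 ÷ 2.6667 = 12 rpm
shaft 2 → shaft 3 (gear mesh, 20/35): 12 ÷ 0.57143 = 21 rpm
shaft 3 → the output shaft (chain, 84/24): 21 ÷ 3.5 = 6 rpm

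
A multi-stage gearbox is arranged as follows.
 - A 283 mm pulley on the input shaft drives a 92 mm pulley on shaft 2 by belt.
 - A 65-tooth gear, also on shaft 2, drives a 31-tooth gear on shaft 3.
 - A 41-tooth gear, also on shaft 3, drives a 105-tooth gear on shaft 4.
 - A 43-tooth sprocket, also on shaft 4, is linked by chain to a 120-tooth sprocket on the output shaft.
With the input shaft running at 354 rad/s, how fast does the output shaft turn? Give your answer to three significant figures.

belt 92/283 = 0.32509 → 354/0.32509 = 1088.9 rad/s
gear mesh 31/65 = 0.47692 → 1088.9/0.47692 = 2283.3 rad/s
gear mesh 105/41 = 2.561 → 2283.3/2.561 = 891.55 rad/s
chain 120/43 = 2.7907 → 891.55/2.7907 = 319.47 rad/s

319 rad/s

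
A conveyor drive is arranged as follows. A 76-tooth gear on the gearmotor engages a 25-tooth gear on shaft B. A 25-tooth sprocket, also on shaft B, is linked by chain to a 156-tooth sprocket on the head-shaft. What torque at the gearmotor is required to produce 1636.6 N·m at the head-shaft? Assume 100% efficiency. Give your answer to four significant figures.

Overall ratio R = 0.32895 × 6.24 = 2.0526.
Input torque = output torque / R = 1636.6 / 2.0526 = 797.32 N·m.

797.3 N·m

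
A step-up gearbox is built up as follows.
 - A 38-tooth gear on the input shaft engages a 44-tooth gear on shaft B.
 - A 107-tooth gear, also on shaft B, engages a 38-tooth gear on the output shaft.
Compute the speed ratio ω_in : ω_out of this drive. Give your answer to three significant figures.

0.411

Each stage contributes driven/driver: gear mesh 44/38 = 1.1579, gear mesh 38/107 = 0.35514.
Overall: 1.1579 × 0.35514 = 0.41121.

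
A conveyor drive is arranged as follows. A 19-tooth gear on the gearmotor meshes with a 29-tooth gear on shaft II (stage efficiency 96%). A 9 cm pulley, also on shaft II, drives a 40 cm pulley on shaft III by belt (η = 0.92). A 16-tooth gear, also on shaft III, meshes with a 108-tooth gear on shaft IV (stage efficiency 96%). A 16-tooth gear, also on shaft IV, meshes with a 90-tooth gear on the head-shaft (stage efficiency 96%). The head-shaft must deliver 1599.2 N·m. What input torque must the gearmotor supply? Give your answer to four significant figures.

Overall ratio R = 1.5263 × 4.4444 × 6.75 × 5.625 = 257.57; overall efficiency η = 0.96 × 0.92 × 0.96 × 0.96 = 0.8140.
Input torque = output torque / (R × η) = 1599.2 / (257.57 × 0.8140) = 7.628 N·m.

7.628 N·m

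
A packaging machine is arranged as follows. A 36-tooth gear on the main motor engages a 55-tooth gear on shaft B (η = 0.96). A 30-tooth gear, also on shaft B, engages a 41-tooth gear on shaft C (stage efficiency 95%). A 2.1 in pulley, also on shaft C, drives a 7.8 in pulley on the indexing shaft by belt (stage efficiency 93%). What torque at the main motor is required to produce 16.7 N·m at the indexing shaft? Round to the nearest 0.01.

2.54 N·m

Overall ratio R = 1.5278 × 1.3667 × 3.7143 = 7.7553; overall efficiency η = 0.96 × 0.95 × 0.93 = 0.8482.
Input torque = output torque / (R × η) = 16.7 / (7.7553 × 0.8482) = 2.5389 N·m.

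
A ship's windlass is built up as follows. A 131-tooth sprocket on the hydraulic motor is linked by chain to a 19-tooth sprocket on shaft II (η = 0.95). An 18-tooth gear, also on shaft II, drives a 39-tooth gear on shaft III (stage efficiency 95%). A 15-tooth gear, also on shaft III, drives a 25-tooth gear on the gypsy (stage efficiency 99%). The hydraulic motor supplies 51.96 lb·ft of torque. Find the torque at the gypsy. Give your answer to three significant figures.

Chain: ratio = 19/131 = 0.14504; torque at shaft II = 51.96 × 0.14504 × 0.95 = 7.1594 lb·ft.
Gear mesh: ratio = 39/18 = 2.1667; torque at shaft III = 7.1594 × 2.1667 × 0.95 = 14.736 lb·ft.
Gear mesh: ratio = 25/15 = 1.6667; torque at the gypsy = 14.736 × 1.6667 × 0.99 = 24.315 lb·ft.

24.3 lb·ft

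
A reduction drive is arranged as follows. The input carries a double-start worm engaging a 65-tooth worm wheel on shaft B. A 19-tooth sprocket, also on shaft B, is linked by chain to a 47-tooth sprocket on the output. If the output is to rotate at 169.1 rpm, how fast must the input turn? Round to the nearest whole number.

Overall ratio R = 32.5 × 2.4737 = 80.395.
Required input speed = output speed × R = 169.1 × 80.395 = 13595 rpm.

13595 rpm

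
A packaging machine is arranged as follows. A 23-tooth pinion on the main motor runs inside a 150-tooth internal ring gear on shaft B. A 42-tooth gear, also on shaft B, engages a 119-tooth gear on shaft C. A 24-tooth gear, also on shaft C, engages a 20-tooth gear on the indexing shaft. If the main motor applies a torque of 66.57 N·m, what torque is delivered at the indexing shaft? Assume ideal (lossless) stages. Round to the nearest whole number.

After the internal gear (150/23): 66.57 × 6.5217 = 434.15 N·m
After the gear mesh (119/42): 434.15 × 2.8333 = 1230.1 N·m
After the gear mesh (20/24): 1230.1 × 0.83333 = 1025.1 N·m

1025 N·m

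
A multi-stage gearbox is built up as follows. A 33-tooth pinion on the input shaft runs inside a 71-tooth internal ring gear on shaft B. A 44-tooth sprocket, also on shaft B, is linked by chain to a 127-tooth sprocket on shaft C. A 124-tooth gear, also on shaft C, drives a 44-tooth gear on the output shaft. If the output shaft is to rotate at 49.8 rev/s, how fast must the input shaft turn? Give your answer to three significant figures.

Overall ratio R = 2.1515 × 2.8864 × 0.35484 = 2.2036.
Required input speed = output speed × R = 49.8 × 2.2036 = 109.74 rev/s.

110 rev/s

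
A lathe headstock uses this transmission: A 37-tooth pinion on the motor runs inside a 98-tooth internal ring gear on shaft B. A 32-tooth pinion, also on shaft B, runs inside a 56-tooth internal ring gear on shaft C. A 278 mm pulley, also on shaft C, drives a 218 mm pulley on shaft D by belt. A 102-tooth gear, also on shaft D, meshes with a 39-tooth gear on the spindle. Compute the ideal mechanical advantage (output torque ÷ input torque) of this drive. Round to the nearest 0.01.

Each stage contributes driven/driver: internal gear 98/37 = 2.6486, internal gear 56/32 = 1.75, belt 218/278 = 0.78417, gear mesh 39/102 = 0.38235.
Overall: 2.6486 × 1.75 × 0.78417 × 0.38235 = 1.3898.

1.39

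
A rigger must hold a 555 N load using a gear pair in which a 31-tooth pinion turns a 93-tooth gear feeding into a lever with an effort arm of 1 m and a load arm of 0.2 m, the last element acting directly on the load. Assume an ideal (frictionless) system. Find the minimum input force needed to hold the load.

37 N

Gear pair MA = 93/31 = 3.
Lever MA = effort arm / load arm = 1/0.2 = 5.
Combined ideal MA = 3 × 5 = 15.
Effort = load / MA = 555 / 15 = 37 N.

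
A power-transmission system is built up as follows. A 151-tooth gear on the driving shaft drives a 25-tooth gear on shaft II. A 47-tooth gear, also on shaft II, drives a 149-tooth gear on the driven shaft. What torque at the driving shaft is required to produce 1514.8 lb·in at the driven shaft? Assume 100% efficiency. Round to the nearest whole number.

Overall ratio R = 0.16556 × 3.1702 = 0.52487.
Input torque = output torque / R = 1514.8 / 0.52487 = 2886 lb·in.

2886 lb·in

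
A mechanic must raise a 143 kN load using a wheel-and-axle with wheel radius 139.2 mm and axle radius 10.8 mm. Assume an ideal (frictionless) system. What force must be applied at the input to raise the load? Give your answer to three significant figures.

11.1 kN

Wheel-and-axle MA = R/r = 139.2/10.8 = 12.889.
Effort = load / MA = 143 / 12.889 = 11.095 kN.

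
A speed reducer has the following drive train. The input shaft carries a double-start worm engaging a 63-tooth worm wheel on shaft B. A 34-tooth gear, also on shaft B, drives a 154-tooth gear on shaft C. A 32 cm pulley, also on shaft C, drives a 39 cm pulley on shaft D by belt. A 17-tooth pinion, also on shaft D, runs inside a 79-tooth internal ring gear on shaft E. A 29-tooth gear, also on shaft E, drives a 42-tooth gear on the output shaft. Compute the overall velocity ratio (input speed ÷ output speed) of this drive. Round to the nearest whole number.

Each stage contributes driven/driver: worm 63/2 = 31.5, gear mesh 154/34 = 4.5294, belt 39/32 = 1.2188, internal gear 79/17 = 4.6471, gear mesh 42/29 = 1.4483.
Overall: 31.5 × 4.5294 × 1.2188 × 4.6471 × 1.4483 = 1170.3.

1170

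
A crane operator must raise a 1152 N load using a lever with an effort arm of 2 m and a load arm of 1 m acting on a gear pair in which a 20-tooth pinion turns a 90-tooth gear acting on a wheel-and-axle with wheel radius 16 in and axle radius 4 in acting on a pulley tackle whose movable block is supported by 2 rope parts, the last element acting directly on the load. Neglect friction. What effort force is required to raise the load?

Lever MA = effort arm / load arm = 2/1 = 2.
Gear pair MA = 90/20 = 4.5.
Wheel-and-axle MA = R/r = 16/4 = 4.
Block-and-tackle MA = number of supporting rope parts = 2.
Combined ideal MA = 2 × 4.5 × 4 × 2 = 72.
Effort = load / MA = 1152 / 72 = 16 N.

16 N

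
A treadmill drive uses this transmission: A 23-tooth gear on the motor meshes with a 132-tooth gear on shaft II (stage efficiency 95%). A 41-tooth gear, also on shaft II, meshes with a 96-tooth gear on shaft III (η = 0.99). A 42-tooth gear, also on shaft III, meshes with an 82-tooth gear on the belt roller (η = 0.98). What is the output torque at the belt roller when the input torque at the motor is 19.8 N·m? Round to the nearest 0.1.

Gear mesh: ratio = 132/23 = 5.7391; torque at shaft II = 19.8 × 5.7391 × 0.95 = 107.95 N·m.
Gear mesh: ratio = 96/41 = 2.3415; torque at shaft III = 107.95 × 2.3415 × 0.99 = 250.24 N·m.
Gear mesh: ratio = 82/42 = 1.9524; torque at the belt roller = 250.24 × 1.9524 × 0.98 = 478.79 N·m.

478.8 N·m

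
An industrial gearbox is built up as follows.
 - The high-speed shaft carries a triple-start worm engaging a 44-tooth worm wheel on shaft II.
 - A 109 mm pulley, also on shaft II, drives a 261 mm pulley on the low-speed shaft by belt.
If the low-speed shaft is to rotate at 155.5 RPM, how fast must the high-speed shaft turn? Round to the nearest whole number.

5461 RPM

Overall ratio R = 14.667 × 2.3945 = 35.119.
Required input speed = output speed × R = 155.5 × 35.119 = 5461 RPM.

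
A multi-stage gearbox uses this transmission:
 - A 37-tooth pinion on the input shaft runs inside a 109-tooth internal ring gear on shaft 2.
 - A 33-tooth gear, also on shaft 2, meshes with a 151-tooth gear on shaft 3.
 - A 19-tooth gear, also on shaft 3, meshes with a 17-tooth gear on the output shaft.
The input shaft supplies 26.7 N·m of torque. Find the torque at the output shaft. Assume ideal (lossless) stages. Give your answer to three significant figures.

322 N·m

internal gear 109/37 = 2.9459 → τ = 26.7·2.9459 = 78.657 N·m
gear mesh 151/33 = 4.5758 → τ = 78.657·4.5758 = 359.91 N·m
gear mesh 17/19 = 0.89474 → τ = 359.91·0.89474 = 322.03 N·m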